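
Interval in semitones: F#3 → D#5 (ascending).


Reasoning:
Absolute semitone position = octave×12 + chromatic position
F#3: 3×12 + 6 = 42
D#5: 5×12 + 3 = 63
Difference = 63 - 42 = 21
= 21 semitones


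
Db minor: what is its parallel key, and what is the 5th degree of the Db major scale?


Reasoning:
Parallel keys share the same tonic but differ in mode
Db minor → parallel is Db major
Db major scale: Db Eb F Gb Ab Bb C
= Db major; 5th degree = Ab


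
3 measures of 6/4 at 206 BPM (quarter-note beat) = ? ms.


Solution.
Quarter-note beat duration = 60000 / 206 ms
Beats per measure (6/4) = 6
One measure = 6 × 60000 / 206 = 360000 / 206 ms
3 measures = 3 × 360000 / 206 = 1080000 / 206
= 5242.7 ms


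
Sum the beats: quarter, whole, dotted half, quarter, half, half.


Let's work it out.
Beat values:
  quarter = 1 beat
  whole = 4 beats
  dotted half = 3 beats
  quarter = 1 beat
  half = 2 beats
  half = 2 beats
Sum = 1 + 4 + 3 + 1 + 2 + 2
= 13 beats


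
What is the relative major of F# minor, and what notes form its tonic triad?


The relative major shares the key signature and is a minor 3rd above the minor tonic
A minor 3rd above F# is A
→ relative major of F# minor is A major
Tonic triad of A major = root + major 3rd + perfect 5th = A C# E
= A major; triad = A C# E


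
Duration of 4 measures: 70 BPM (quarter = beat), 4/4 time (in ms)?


Reasoning:
Quarter-note beat duration = 60000 / 70 ms
Beats per measure (4/4) = 4
One measure = 4 × 60000 / 70 = 240000 / 70 ms
4 measures = 4 × 240000 / 70 = 960000 / 70
= 13714.3 ms


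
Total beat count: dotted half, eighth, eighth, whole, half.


Beat values:
  dotted half = 3 beats
  eighth = 0.5 beats
  eighth = 0.5 beats
  whole = 4 beats
  half = 2 beats
Sum = 3 + 0.5 + 0.5 + 4 + 2
= 10 beats


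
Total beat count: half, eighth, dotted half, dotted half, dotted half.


Beat values:
  half = 2 beats
  eighth = 0.5 beats
  dotted half = 3 beats
  dotted half = 3 beats
  dotted half = 3 beats
Sum = 2 + 0.5 + 3 + 3 + 3
= 11.5 beats


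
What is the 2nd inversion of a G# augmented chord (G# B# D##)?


Let's work it out.
Root position: G# B# D##
2nd inversion: move root and 3rd up an octave
Bass note: D##
Notes (bottom to top) = D## G# B#


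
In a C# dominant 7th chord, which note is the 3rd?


Reasoning:
Dominant 7th chord = root + major 3rd + perfect 5th + minor 7th
Seventh chords stack in thirds, so the letter names are C-E-G-B
Root: C#
Major 3rd above C#: E#
Perfect 5th above C#: G#
Minor 7th above C#: B
The 3rd = E#


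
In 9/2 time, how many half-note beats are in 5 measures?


Let's work it out.
Time signature 9/2: the bottom number 2 means the half note gets one count
The top number 9 means 9 half-note beats per measure
Total = 9 × 5 measures
= 45 half-note beats


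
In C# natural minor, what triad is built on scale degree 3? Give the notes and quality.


Solution.
C# natural minor scale: C# D# E F# G# A B
Diatonic triad on degree 3 stacks scale notes 3, 5, 7: E G# B
E→G# = 4 semitones; E→B = 7 semitones → major triad
= E G# B (major)


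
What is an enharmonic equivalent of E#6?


Working:
Enharmonic notes sound the same pitch but are spelled with different letter names
E# and F name the same pitch class
= F6


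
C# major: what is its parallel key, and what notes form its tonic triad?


Working:
Parallel keys share the same tonic but differ in mode
C# major → parallel is C# minor
Tonic triad of C# minor = C# E G#
= C# minor; triad = C# E G#


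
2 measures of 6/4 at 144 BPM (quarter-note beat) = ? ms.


Step by step:
Quarter-note beat duration = 60000 / 144 ms
Beats per measure (6/4) = 6
One measure = 6 × 60000 / 144 = 360000 / 144 ms
2 measures = 2 × 360000 / 144 = 720000 / 144
= 5000.0 ms


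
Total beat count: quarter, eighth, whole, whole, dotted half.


Let's work it out.
Beat values:
  quarter = 1 beat
  eighth = 0.5 beats
  whole = 4 beats
  whole = 4 beats
  dotted half = 3 beats
Sum = 1 + 0.5 + 4 + 4 + 3
= 12.5 beats


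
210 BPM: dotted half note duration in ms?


One quarter-note beat = 60000 / BPM = 60000 / 210 ms
Dotted half note = 3 × quarter note
Duration = 3 × 60000 / 210 = 180000 / 210
= 857.1 ms


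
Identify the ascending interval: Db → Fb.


Solution.
Letter names: D → F spans 3 letter names → a 3rd
Semitones: Db → Fb = 3 half-steps
A 3rd of 3 semitones is a minor 3rd
= minor 3rd


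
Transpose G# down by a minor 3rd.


minor 3rd: 3 letter names, 3 semitones
Letter: G - 2 → E
Pitch: G# - 3 semitones, spelled as an E → E#
= E#


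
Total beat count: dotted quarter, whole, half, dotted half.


Beat values:
  dotted quarter = 1.5 beats
  whole = 4 beats
  half = 2 beats
  dotted half = 3 beats
Sum = 1.5 + 4 + 2 + 3
= 10.5 beats


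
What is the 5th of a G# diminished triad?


Diminished triad = root + minor 3rd (3 semitones) + diminished 5th (6 semitones)
A triad on G# stacks thirds, so the chord tones use letter names G-B-D
Root: G#
Minor 3rd above G#: B
Diminished 5th above G#: D
The 5th = D


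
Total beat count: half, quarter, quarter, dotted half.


Beat values:
  half = 2 beats
  quarter = 1 beat
  quarter = 1 beat
  dotted half = 3 beats
Sum = 2 + 1 + 1 + 3
= 7 beats


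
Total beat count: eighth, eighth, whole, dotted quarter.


Working:
Beat values:
  eighth = 0.5 beats
  eighth = 0.5 beats
  whole = 4 beats
  dotted quarter = 1.5 beats
Sum = 0.5 + 0.5 + 4 + 1.5
= 6.5 beats


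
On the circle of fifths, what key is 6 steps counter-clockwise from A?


Working:
Each counter-clockwise step moves down a perfect 5th (= up a perfect 4th)
From A: A → D → G → C → F → Bb → Eb
= Eb


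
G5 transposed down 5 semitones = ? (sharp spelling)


Let's work it out.
G5: chromatic position 7 in octave 5 → absolute = 5×12 + 7 = 67
Transpose down 5: 67 - 5 = 62
62 = 5×12 + 2 → D in octave 5
Result = D5


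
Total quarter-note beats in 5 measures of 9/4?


Time signature 9/4: the bottom number 4 means the quarter note gets one count
The top number 9 means 9 quarter-note beats per measure
Total = 9 × 5 measures
= 45 quarter-note beats


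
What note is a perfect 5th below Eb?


Solution.
A 5th spans 5 letter names, so from E we land on A
A perfect 5th = 7 semitones below Eb
Spell A at that pitch: Ab
= Ab


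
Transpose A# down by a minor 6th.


Working:
minor 6th: 6 letter names, 8 semitones
Letter: A - 5 → C
Pitch: A# - 8 semitones, spelled as a C → C##
= C##


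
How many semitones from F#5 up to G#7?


Solution.
Absolute semitone position = octave×12 + chromatic position
F#5: 5×12 + 6 = 66
G#7: 7×12 + 8 = 92
Difference = 92 - 66 = 26
= 26 semitones


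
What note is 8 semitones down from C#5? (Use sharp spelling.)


C#5: chromatic position 1 in octave 5 → absolute = 5×12 + 1 = 61
Transpose down 8: 61 - 8 = 53
53 = 4×12 + 5 → F in octave 4
Result = F4


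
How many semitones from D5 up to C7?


Reasoning:
Absolute semitone position = octave×12 + chromatic position
D5: 5×12 + 2 = 62
C7: 7×12 + 0 = 84
Difference = 84 - 62 = 22
= 22 semitones


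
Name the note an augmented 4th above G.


Solution.
A 4th spans 4 letter names, so from G we land on C
An augmented 4th = 6 semitones above G
Spell C at that pitch: C#
= C#


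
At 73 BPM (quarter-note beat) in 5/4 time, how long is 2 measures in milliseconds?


Quarter-note beat duration = 60000 / 73 ms
Beats per measure (5/4) = 5
One measure = 5 × 60000 / 73 = 300000 / 73 ms
2 measures = 2 × 300000 / 73 = 600000 / 73
= 8219.2 ms


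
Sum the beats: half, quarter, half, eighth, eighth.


Let's work it out.
Beat values:
  half = 2 beats
  quarter = 1 beat
  half = 2 beats
  eighth = 0.5 beats
  eighth = 0.5 beats
Sum = 2 + 1 + 2 + 0.5 + 0.5
= 6 beats


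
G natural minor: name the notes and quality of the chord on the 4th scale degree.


G natural minor scale: G A Bb C D Eb F
Diatonic triad on degree 4 stacks scale notes 4, 6, 1: C Eb G
C→Eb = 3 semitones; C→G = 7 semitones → minor triad
= C Eb G (minor)


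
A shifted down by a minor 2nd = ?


Solution.
minor 2nd: 2 letter names, 1 semitones
Letter: A - 1 → G
Pitch: A - 1 semitones, spelled as a G → G#
= G#


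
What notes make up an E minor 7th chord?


Minor 7th chord = root + minor 3rd + perfect 5th + minor 7th
Seventh chords stack in thirds, so the letter names are E-G-B-D
Root: E
Minor 3rd above E: G
Perfect 5th above E: B
Minor 7th above E: D
Chord = E G B D


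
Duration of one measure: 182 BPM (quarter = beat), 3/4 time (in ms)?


Quarter-note beat duration = 60000 / 182 ms
Beats per measure (3/4) = 3
One measure = 3 × 60000 / 182 = 180000 / 182 ms
= 989.0 ms


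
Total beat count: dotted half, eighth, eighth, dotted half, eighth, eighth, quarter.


Let's work it out.
Beat values:
  dotted half = 3 beats
  eighth = 0.5 beats
  eighth = 0.5 beats
  dotted half = 3 beats
  eighth = 0.5 beats
  eighth = 0.5 beats
  quarter = 1 beat
Sum = 3 + 0.5 + 0.5 + 3 + 0.5 + 0.5 + 1
= 9 beats


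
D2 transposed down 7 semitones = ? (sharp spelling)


Step by step:
D2: chromatic position 2 in octave 2 → absolute = 2×12 + 2 = 26
Transpose down 7: 26 - 7 = 19
19 = 1×12 + 7 → G in octave 1
Result = G1


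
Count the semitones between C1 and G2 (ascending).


Working:
Absolute semitone position = octave×12 + chromatic position
C1: 1×12 + 0 = 12
G2: 2×12 + 7 = 31
Difference = 31 - 12 = 19
= 19 semitones


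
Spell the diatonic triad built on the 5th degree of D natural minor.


Step by step:
D natural minor scale: D E F G A Bb C
Diatonic triad on degree 5 stacks scale notes 5, 7, 2: A C E
A→C = 3 semitones; A→E = 7 semitones → minor triad
= A C E (minor)


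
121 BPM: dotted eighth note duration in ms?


Working:
One quarter-note beat = 60000 / BPM = 60000 / 121 ms
Dotted eighth note = 3/4 × quarter note
Duration = 3/4 × 60000 / 121 = 45000 / 121
= 371.9 ms


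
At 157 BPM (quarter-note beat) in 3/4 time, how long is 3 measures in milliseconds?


Let's work it out.
Quarter-note beat duration = 60000 / 157 ms
Beats per measure (3/4) = 3
One measure = 3 × 60000 / 157 = 180000 / 157 ms
3 measures = 3 × 180000 / 157 = 540000 / 157
= 3439.5 ms


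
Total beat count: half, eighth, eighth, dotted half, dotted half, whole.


Beat values:
  half = 2 beats
  eighth = 0.5 beats
  eighth = 0.5 beats
  dotted half = 3 beats
  dotted half = 3 beats
  whole = 4 beats
Sum = 2 + 0.5 + 0.5 + 3 + 3 + 4
= 13 beats


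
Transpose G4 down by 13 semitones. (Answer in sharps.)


Let's work it out.
G4: chromatic position 7 in octave 4 → absolute = 4×12 + 7 = 55
Transpose down 13: 55 - 13 = 42
42 = 3×12 + 6 → F# in octave 3
Result = F#3


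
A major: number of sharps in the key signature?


Reasoning:
Sharp major keys follow the circle of fifths: C(0), G(1), D(2), A(3), E(4), B(5), F#(6), C#(7)
A major has 3 sharps
Order of sharps: F# C# G# D# A# E# B# → first 3: F#, C#, G#
= 3 sharps


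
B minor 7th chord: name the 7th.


Reasoning:
Minor 7th chord = root + minor 3rd + perfect 5th + minor 7th
Seventh chords stack in thirds, so the letter names are B-D-F-A
Root: B
Minor 3rd above B: D
Perfect 5th above B: F#
Minor 7th above B: A
The 7th = A


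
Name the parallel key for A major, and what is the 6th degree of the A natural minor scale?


Step by step:
Parallel keys share the same tonic but differ in mode
A major → parallel is A minor
A natural minor scale: A B C D E F G
= A minor; 6th degree = F


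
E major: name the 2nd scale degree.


Major scale pattern: W-W-H-W-W-W-H (2-2-1-2-2-2-1 semitones)
Starting from E:
  E + 2 semitones → F#
  F# + 2 semitones → G#
  G# + 1 semitone → A
  A + 2 semitones → B
  B + 2 semitones → C#
  C# + 2 semitones → D#
  D# + 1 semitone → E
Scale: E F# G# A B C# D#
Degree 2 = F#


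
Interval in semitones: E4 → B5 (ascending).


Solution.
Absolute semitone position = octave×12 + chromatic position
E4: 4×12 + 4 = 52
B5: 5×12 + 11 = 71
Difference = 71 - 52 = 19
= 19 semitones


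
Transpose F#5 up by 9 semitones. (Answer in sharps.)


F#5: chromatic position 6 in octave 5 → absolute = 5×12 + 6 = 66
Transpose up 9: 66 + 9 = 75
75 = 6×12 + 3 → D# in octave 6
Result = D#6


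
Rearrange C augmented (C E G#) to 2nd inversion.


Working:
Root position: C E G#
2nd inversion: move root and 3rd up an octave
Bass note: G#
Notes (bottom to top) = G# C E


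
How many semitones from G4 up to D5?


Absolute semitone position = octave×12 + chromatic position
G4: 4×12 + 7 = 55
D5: 5×12 + 2 = 62
Difference = 62 - 55 = 7
= 7 semitones


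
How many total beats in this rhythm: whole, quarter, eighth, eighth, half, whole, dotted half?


Beat values:
  whole = 4 beats
  quarter = 1 beat
  eighth = 0.5 beats
  eighth = 0.5 beats
  half = 2 beats
  whole = 4 beats
  dotted half = 3 beats
Sum = 4 + 1 + 0.5 + 0.5 + 2 + 4 + 3
= 15 beats


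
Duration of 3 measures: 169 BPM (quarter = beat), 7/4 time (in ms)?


Step by step:
Quarter-note beat duration = 60000 / 169 ms
Beats per measure (7/4) = 7
One measure = 7 × 60000 / 169 = 420000 / 169 ms
3 measures = 3 × 420000 / 169 = 1260000 / 169
= 7455.6 ms


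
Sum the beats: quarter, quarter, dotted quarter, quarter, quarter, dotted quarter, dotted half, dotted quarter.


Step by step:
Beat values:
  quarter = 1 beat
  quarter = 1 beat
  dotted quarter = 1.5 beats
  quarter = 1 beat
  quarter = 1 beat
  dotted quarter = 1.5 beats
  dotted half = 3 beats
  dotted quarter = 1.5 beats
Sum = 1 + 1 + 1.5 + 1 + 1 + 1.5 + 3 + 1.5
= 11.5 beats


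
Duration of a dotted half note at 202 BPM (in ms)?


Solution.
One quarter-note beat = 60000 / BPM = 60000 / 202 ms
Dotted half note = 3 × quarter note
Duration = 3 × 60000 / 202 = 180000 / 202
= 891.1 ms


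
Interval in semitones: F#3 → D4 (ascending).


Solution.
Absolute semitone position = octave×12 + chromatic position
F#3: 3×12 + 6 = 42
D4: 4×12 + 2 = 50
Difference = 50 - 42 = 8
= 8 semitones


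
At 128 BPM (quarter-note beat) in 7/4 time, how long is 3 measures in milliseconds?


Reasoning:
Quarter-note beat duration = 60000 / 128 ms
Beats per measure (7/4) = 7
One measure = 7 × 60000 / 128 = 420000 / 128 ms
3 measures = 3 × 420000 / 128 = 1260000 / 128
= 9843.8 ms


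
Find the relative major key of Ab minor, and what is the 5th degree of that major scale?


Working:
The relative major shares the key signature and is a minor 3rd above the minor tonic
A minor 3rd above Ab is Cb
→ relative major of Ab minor is Cb major
Cb major scale: Cb Db Eb Fb Gb Ab Bb
= Cb major; 5th degree = Gb


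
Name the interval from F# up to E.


Letter names: F → E spans 7 letter names → a 7th
Semitones: F# → E = 10 half-steps
A 7th of 10 semitones is a minor 7th
= minor 7th


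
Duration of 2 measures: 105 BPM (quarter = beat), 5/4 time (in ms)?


Step by step:
Quarter-note beat duration = 60000 / 105 ms
Beats per measure (5/4) = 5
One measure = 5 × 60000 / 105 = 300000 / 105 ms
2 measures = 2 × 300000 / 105 = 600000 / 105
= 5714.3 ms


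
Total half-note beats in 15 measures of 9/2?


Step by step:
Time signature 9/2: the bottom number 2 means the half note gets one count
The top number 9 means 9 half-note beats per measure
Total = 9 × 15 measures
= 135 half-note beats


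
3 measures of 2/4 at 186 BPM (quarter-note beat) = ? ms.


Step by step:
Quarter-note beat duration = 60000 / 186 ms
Beats per measure (2/4) = 2
One measure = 2 × 60000 / 186 = 120000 / 186 ms
3 measures = 3 × 120000 / 186 = 360000 / 186
= 1935.5 ms


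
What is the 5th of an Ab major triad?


Solution.
Major triad = root + major 3rd (4 semitones) + perfect 5th (7 semitones)
A triad on Ab stacks thirds, so the chord tones use letter names A-C-E
Root: Ab
Major 3rd above Ab: C
Perfect 5th above Ab: Eb
The 5th = Eb


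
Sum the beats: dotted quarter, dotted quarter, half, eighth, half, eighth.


Working:
Beat values:
  dotted quarter = 1.5 beats
  dotted quarter = 1.5 beats
  half = 2 beats
  eighth = 0.5 beats
  half = 2 beats
  eighth = 0.5 beats
Sum = 1.5 + 1.5 + 2 + 0.5 + 2 + 0.5
= 8 beats


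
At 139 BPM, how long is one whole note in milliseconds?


Solution.
One quarter-note beat = 60000 / BPM = 60000 / 139 ms
Whole note = 4 × quarter note
Duration = 4 × 60000 / 139 = 240000 / 139
= 1726.6 ms


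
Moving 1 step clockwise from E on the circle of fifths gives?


Working:
Each clockwise step on the circle of fifths moves up a perfect 5th
From E: E → B
= B


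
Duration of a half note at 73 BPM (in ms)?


One quarter-note beat = 60000 / BPM = 60000 / 73 ms
Half note = 2 × quarter note
Duration = 2 × 60000 / 73 = 120000 / 73
= 1643.8 ms


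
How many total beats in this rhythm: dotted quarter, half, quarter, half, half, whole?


Beat values:
  dotted quarter = 1.5 beats
  half = 2 beats
  quarter = 1 beat
  half = 2 beats
  half = 2 beats
  whole = 4 beats
Sum = 1.5 + 2 + 1 + 2 + 2 + 4
= 12.5 beats


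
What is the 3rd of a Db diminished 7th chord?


Solution.
Diminished 7th chord = root + minor 3rd + diminished 5th + diminished 7th
Seventh chords stack in thirds, so the letter names are D-F-A-C
Root: Db
Minor 3rd above Db: Fb
Diminished 5th above Db: Abb
Diminished 7th above Db: Cbb
The 3rd = Fb


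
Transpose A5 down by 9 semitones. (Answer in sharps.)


Working:
A5: chromatic position 9 in octave 5 → absolute = 5×12 + 9 = 69
Transpose down 9: 69 - 9 = 60
60 = 5×12 + 0 → C in octave 5
Result = C5


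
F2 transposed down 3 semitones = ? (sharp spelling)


Reasoning:
F2: chromatic position 5 in octave 2 → absolute = 2×12 + 5 = 29
Transpose down 3: 29 - 3 = 26
26 = 2×12 + 2 → D in octave 2
Result = D2


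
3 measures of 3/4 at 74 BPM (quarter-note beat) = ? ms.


Solution.
Quarter-note beat duration = 60000 / 74 ms
Beats per measure (3/4) = 3
One measure = 3 × 60000 / 74 = 180000 / 74 ms
3 measures = 3 × 180000 / 74 = 540000 / 74
= 7297.3 ms


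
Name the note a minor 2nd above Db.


A 2nd spans 2 letter names, so from D we land on E
A minor 2nd = 1 semitone above Db
Spell E at that pitch: Ebb
= Ebb


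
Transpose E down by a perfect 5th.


perfect 5th: 5 letter names, 7 semitones
Letter: E - 4 → A
Pitch: E - 7 semitones, spelled as an A → A
= A


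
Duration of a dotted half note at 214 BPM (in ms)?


Let's work it out.
One quarter-note beat = 60000 / BPM = 60000 / 214 ms
Dotted half note = 3 × quarter note
Duration = 3 × 60000 / 214 = 180000 / 214
= 841.1 ms


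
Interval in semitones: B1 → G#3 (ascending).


Working:
Absolute semitone position = octave×12 + chromatic position
B1: 1×12 + 11 = 23
G#3: 3×12 + 8 = 44
Difference = 44 - 23 = 21
= 21 semitones


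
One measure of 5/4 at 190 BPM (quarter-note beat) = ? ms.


Quarter-note beat duration = 60000 / 190 ms
Beats per measure (5/4) = 5
One measure = 5 × 60000 / 190 = 300000 / 190 ms
= 1578.9 ms


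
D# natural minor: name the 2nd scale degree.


Step by step:
Natural minor scale pattern: W-H-W-W-H-W-W (2-1-2-2-1-2-2 semitones)
Starting from D#:
  D# + 2 semitones → E#
  E# + 1 semitone → F#
  F# + 2 semitones → G#
  G# + 2 semitones → A#
  A# + 1 semitone → B
  B + 2 semitones → C#
  C# + 2 semitones → D#
Scale: D# E# F# G# A# B C#
Degree 2 = E#


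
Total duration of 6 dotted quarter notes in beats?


Step by step:
Base quarter note = 1 beat
Dot 1 adds half the previous value: +1/2
One dotted quarter = 1 + 1/2 = 3/2
6 of them = 6 × 3/2 = 9
= 9 beats


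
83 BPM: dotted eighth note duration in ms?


Let's work it out.
One quarter-note beat = 60000 / BPM = 60000 / 83 ms
Dotted eighth note = 3/4 × quarter note
Duration = 3/4 × 60000 / 83 = 45000 / 83
= 542.2 ms


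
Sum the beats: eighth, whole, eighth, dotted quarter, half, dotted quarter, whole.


Step by step:
Beat values:
  eighth = 0.5 beats
  whole = 4 beats
  eighth = 0.5 beats
  dotted quarter = 1.5 beats
  half = 2 beats
  dotted quarter = 1.5 beats
  whole = 4 beats
Sum = 0.5 + 4 + 0.5 + 1.5 + 2 + 1.5 + 4
= 14 beats


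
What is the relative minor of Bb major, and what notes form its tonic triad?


The relative minor shares the major's key signature and starts on its 6th degree
6th degree = a major 6th above the tonic; a major 6th above Bb is G
→ relative minor of Bb major is G minor
Tonic triad of G minor = root + minor 3rd + perfect 5th = G Bb D
= G minor; triad = G Bb D


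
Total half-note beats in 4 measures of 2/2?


Time signature 2/2: the bottom number 2 means the half note gets one count
The top number 2 means 2 half-note beats per measure
Total = 2 × 4 measures
= 8 half-note beats


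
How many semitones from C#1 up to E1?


Working:
Absolute semitone position = octave×12 + chromatic position
C#1: 1×12 + 1 = 13
E1: 1×12 + 4 = 16
Difference = 16 - 13 = 3
= 3 semitones


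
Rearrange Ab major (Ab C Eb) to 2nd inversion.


Working:
Root position: Ab C Eb
2nd inversion: move root and 3rd up an octave
Bass note: Eb
Notes (bottom to top) = Eb Ab C


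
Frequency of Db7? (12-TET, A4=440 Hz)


Solution.
f = 440 × 2^(n/12) where n = semitones from A4
Db7: 28 semitones from A4
f = 440 × 2^(28/12)
f = 2217.46 Hz


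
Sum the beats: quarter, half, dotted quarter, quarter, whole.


Reasoning:
Beat values:
  quarter = 1 beat
  half = 2 beats
  dotted quarter = 1.5 beats
  quarter = 1 beat
  whole = 4 beats
Sum = 1 + 2 + 1.5 + 1 + 4
= 9.5 beats


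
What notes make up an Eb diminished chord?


Diminished triad = root + minor 3rd (3 semitones) + diminished 5th (6 semitones)
A triad on Eb stacks thirds, so the chord tones use letter names E-G-B
Root: Eb
Minor 3rd above Eb: Gb
Diminished 5th above Eb: Bbb
Chord = Eb Gb Bbb


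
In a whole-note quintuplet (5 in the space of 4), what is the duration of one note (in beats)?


Working:
Quintuplet: 5 notes occupy the space of 4 whole notes
Space = 4 × 4 = 16 beats
Each quintuplet note = 16 / 5 = 16/5 beats
= 16/5 beats


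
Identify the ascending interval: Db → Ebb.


Working:
Letter names: D → E spans 2 letter names → a 2nd
Semitones: Db → Ebb = 1 half-step
A 2nd of 1 semitone is a minor 2nd
= minor 2nd


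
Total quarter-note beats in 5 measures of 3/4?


Let's work it out.
Time signature 3/4: the bottom number 4 means the quarter note gets one count
The top number 3 means 3 quarter-note beats per measure
Total = 3 × 5 measures
= 15 quarter-note beats


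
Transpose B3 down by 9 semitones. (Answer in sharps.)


B3: chromatic position 11 in octave 3 → absolute = 3×12 + 11 = 47
Transpose down 9: 47 - 9 = 38
38 = 3×12 + 2 → D in octave 3
Result = D3


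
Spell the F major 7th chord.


Major 7th chord = root + major 3rd + perfect 5th + major 7th
Seventh chords stack in thirds, so the letter names are F-A-C-E
Root: F
Major 3rd above F: A
Perfect 5th above F: C
Major 7th above F: E
Chord = F A C E


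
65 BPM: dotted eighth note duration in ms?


One quarter-note beat = 60000 / BPM = 60000 / 65 ms
Dotted eighth note = 3/4 × quarter note
Duration = 3/4 × 60000 / 65 = 45000 / 65
= 692.3 ms


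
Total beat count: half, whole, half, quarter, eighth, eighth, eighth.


Solution.
Beat values:
  half = 2 beats
  whole = 4 beats
  half = 2 beats
  quarter = 1 beat
  eighth = 0.5 beats
  eighth = 0.5 beats
  eighth = 0.5 beats
Sum = 2 + 4 + 2 + 1 + 0.5 + 0.5 + 0.5
= 10.5 beats


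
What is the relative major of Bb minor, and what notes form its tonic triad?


Reasoning:
The relative major shares the key signature and is a minor 3rd above the minor tonic
A minor 3rd above Bb is Db
→ relative major of Bb minor is Db major
Tonic triad of Db major = root + major 3rd + perfect 5th = Db F Ab
= Db major; triad = Db F Ab


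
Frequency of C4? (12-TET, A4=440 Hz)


Let's work it out.
f = 440 × 2^(n/12) where n = semitones from A4
C4: -9 semitones from A4
f = 440 × 2^(-9/12)
f = 261.63 Hz


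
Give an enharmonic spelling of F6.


Reasoning:
Enharmonic notes sound the same pitch but are spelled with different letter names
F and Gbb name the same pitch class
= Gbb6


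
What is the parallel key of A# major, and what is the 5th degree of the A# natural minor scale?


Parallel keys share the same tonic but differ in mode
A# major → parallel is A# minor
A# natural minor scale: A# B# C# D# E# F# G#
= A# minor; 5th degree = E#


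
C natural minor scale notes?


Natural minor scale pattern: W-H-W-W-H-W-W (2-1-2-2-1-2-2 semitones)
Starting from C:
  C + 2 semitones → D
  D + 1 semitone → Eb
  Eb + 2 semitones → F
  F + 2 semitones → G
  G + 1 semitone → Ab
  Ab + 2 semitones → Bb
  Bb + 2 semitones → C
Scale = C D Eb F G Ab Bb


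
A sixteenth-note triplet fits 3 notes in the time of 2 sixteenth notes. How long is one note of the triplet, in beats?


Solution.
Triplet: 3 notes occupy the space of 2 sixteenth notes
Space = 2 × 1/4 = 1/2 beats
Each triplet note = 1/2 / 3 = 1/6 beats
= 1/6 beats


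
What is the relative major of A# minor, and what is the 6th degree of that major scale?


The relative major shares the key signature and is a minor 3rd above the minor tonic
A minor 3rd above A# is C#
→ relative major of A# minor is C# major
C# major scale: C# D# E# F# G# A# B#
= C# major; 6th degree = A#


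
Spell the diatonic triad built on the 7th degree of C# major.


C# major scale: C# D# E# F# G# A# B#
Diatonic triad on degree 7 stacks scale notes 7, 2, 4: B# D# F#
B#→D# = 3 semitones; B#→F# = 6 semitones → diminished triad
= B# D# F# (diminished)


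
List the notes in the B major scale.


Major scale pattern: W-W-H-W-W-W-H (2-2-1-2-2-2-1 semitones)
Starting from B:
  B + 2 semitones → C#
  C# + 2 semitones → D#
  D# + 1 semitone → E
  E + 2 semitones → F#
  F# + 2 semitones → G#
  G# + 2 semitones → A#
  A# + 1 semitone → B
Scale = B C# D# E F# G# A#


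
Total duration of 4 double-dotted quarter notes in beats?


Step by step:
Base quarter note = 1 beat
Dot 1 adds half the previous value: +1/2
Dot 2 adds half the previous value: +1/4
One double-dotted quarter = 1 + 1/2 + 1/4 = 7/4
4 of them = 4 × 7/4 = 7
= 7 beats


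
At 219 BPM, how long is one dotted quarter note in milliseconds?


Let's work it out.
One quarter-note beat = 60000 / BPM = 60000 / 219 ms
Dotted quarter note = 3/2 × quarter note
Duration = 3/2 × 60000 / 219 = 90000 / 219
= 411.0 ms


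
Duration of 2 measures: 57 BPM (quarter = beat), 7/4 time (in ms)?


Quarter-note beat duration = 60000 / 57 ms
Beats per measure (7/4) = 7
One measure = 7 × 60000 / 57 = 420000 / 57 ms
2 measures = 2 × 420000 / 57 = 840000 / 57
= 14736.8 ms


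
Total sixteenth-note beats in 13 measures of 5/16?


Time signature 5/16: the bottom number 16 means the sixteenth note gets one count
The top number 5 means 5 sixteenth-note beats per measure
Total = 5 × 13 measures
= 65 sixteenth-note beats


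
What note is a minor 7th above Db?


Let's work it out.
A 7th spans 7 letter names, so from D we land on C
A minor 7th = 10 semitones above Db
Spell C at that pitch: Cb
= Cb


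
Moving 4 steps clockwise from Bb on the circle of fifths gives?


Reasoning:
Each clockwise step on the circle of fifths moves up a perfect 5th
From Bb: Bb → F → C → G → D
= D


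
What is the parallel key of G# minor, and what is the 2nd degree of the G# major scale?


Reasoning:
Parallel keys share the same tonic but differ in mode
G# minor → parallel is G# major
G# major scale: G# A# B# C# D# E# F##
= G# major; 2nd degree = A#


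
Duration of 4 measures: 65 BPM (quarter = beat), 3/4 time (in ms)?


Solution.
Quarter-note beat duration = 60000 / 65 ms
Beats per measure (3/4) = 3
One measure = 3 × 60000 / 65 = 180000 / 65 ms
4 measures = 4 × 180000 / 65 = 720000 / 65
= 11076.9 ms


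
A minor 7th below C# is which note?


Working:
A 7th spans 7 letter names, so from C we land on D
A minor 7th = 10 semitones below C#
Spell D at that pitch: D#
= D#


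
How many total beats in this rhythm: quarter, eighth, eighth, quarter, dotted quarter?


Step by step:
Beat values:
  quarter = 1 beat
  eighth = 0.5 beats
  eighth = 0.5 beats
  quarter = 1 beat
  dotted quarter = 1.5 beats
Sum = 1 + 0.5 + 0.5 + 1 + 1.5
= 4.5 beats


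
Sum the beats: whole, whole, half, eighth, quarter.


Let's work it out.
Beat values:
  whole = 4 beats
  whole = 4 beats
  half = 2 beats
  eighth = 0.5 beats
  quarter = 1 beat
Sum = 4 + 4 + 2 + 0.5 + 1
= 11.5 beats


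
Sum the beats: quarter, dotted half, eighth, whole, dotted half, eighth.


Working:
Beat values:
  quarter = 1 beat
  dotted half = 3 beats
  eighth = 0.5 beats
  whole = 4 beats
  dotted half = 3 beats
  eighth = 0.5 beats
Sum = 1 + 3 + 0.5 + 4 + 3 + 0.5
= 12 beats


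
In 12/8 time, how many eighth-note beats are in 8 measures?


Working:
Time signature 12/8: the bottom number 8 means the eighth note gets one count
The top number 12 means 12 eighth-note beats per measure
Total = 12 × 8 measures
= 96 eighth-note beats


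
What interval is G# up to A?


Solution.
Letter names: G → A spans 2 letter names → a 2nd
Semitones: G# → A = 1 half-step
A 2nd of 1 semitone is a minor 2nd
= minor 2nd


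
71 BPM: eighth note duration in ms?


One quarter-note beat = 60000 / BPM = 60000 / 71 ms
Eighth note = 1/2 × quarter note
Duration = 1/2 × 60000 / 71 = 30000 / 71
= 422.5 ms


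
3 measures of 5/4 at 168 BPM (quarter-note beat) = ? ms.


Step by step:
Quarter-note beat duration = 60000 / 168 ms
Beats per measure (5/4) = 5
One measure = 5 × 60000 / 168 = 300000 / 168 ms
3 measures = 3 × 300000 / 168 = 900000 / 168
= 5357.1 ms


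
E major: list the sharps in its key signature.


Reasoning:
Sharp major keys follow the circle of fifths: C(0), G(1), D(2), A(3), E(4), B(5), F#(6), C#(7)
E major has 4 sharps
Order of sharps: F# C# G# D# A# E# B# → first 4: F#, C#, G#, D#
= F#, C#, G#, D#


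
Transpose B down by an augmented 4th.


Let's work it out.
augmented 4th: 4 letter names, 6 semitones
Letter: B - 3 → F
Pitch: B - 6 semitones, spelled as an F → F
= F


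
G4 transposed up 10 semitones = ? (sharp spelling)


Step by step:
G4: chromatic position 7 in octave 4 → absolute = 4×12 + 7 = 55
Transpose up 10: 55 + 10 = 65
65 = 5×12 + 5 → F in octave 5
Result = F5


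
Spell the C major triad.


Major triad = root + major 3rd (4 semitones) + perfect 5th (7 semitones)
A triad on C stacks thirds, so the chord tones use letter names C-E-G
Root: C
Major 3rd above C: E
Perfect 5th above C: G
Chord = C E G


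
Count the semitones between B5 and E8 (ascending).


Working:
Absolute semitone position = octave×12 + chromatic position
B5: 5×12 + 11 = 71
E8: 8×12 + 4 = 100
Difference = 100 - 71 = 29
= 29 semitones


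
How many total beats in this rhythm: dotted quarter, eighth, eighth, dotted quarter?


Solution.
Beat values:
  dotted quarter = 1.5 beats
  eighth = 0.5 beats
  eighth = 0.5 beats
  dotted quarter = 1.5 beats
Sum = 1.5 + 0.5 + 0.5 + 1.5
= 4 beats


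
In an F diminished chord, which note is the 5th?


Solution.
Diminished triad = root + minor 3rd (3 semitones) + diminished 5th (6 semitones)
A triad on F stacks thirds, so the chord tones use letter names F-A-C
Root: F
Minor 3rd above F: Ab
Diminished 5th above F: Cb
The 5th = Cb


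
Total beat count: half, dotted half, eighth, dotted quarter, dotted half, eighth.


Reasoning:
Beat values:
  half = 2 beats
  dotted half = 3 beats
  eighth = 0.5 beats
  dotted quarter = 1.5 beats
  dotted half = 3 beats
  eighth = 0.5 beats
Sum = 2 + 3 + 0.5 + 1.5 + 3 + 0.5
= 10.5 beats


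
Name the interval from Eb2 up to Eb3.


Reasoning:
Letter names: E → E spans 8 letter names → an octave
Semitones: Eb2 → Eb3 = 12 half-steps
An octave of 12 semitones is a perfect octave
= perfect octave


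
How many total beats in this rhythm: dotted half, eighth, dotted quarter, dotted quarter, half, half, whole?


Step by step:
Beat values:
  dotted half = 3 beats
  eighth = 0.5 beats
  dotted quarter = 1.5 beats
  dotted quarter = 1.5 beats
  half = 2 beats
  half = 2 beats
  whole = 4 beats
Sum = 3 + 0.5 + 1.5 + 1.5 + 2 + 2 + 4
= 14.5 beats


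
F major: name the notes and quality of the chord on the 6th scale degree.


F major scale: F G A Bb C D E
Diatonic triad on degree 6 stacks scale notes 6, 1, 3: D F A
D→F = 3 semitones; D→A = 7 semitones → minor triad
= D F A (minor)


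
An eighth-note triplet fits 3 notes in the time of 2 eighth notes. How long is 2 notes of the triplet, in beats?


Let's work it out.
Triplet: 3 notes occupy the space of 2 eighth notes
Space = 2 × 1/2 = 1 beat
Each triplet note = 1 / 3 = 1/3 beats
2 notes = 2 × 1/3 = 2/3
= 2/3 beats


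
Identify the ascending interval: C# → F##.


Solution.
Letter names: C → F spans 4 letter names → a 4th
Semitones: C# → F## = 6 half-steps
A 4th of 6 semitones is an augmented 4th
= augmented 4th


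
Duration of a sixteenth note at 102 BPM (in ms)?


One quarter-note beat = 60000 / BPM = 60000 / 102 ms
Sixteenth note = 1/4 × quarter note
Duration = 1/4 × 60000 / 102 = 15000 / 102
= 147.1 ms


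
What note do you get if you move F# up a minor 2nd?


minor 2nd: 2 letter names, 1 semitones
Letter: F + 1 → G
Pitch: F# + 1 semitones, spelled as a G → G
= G


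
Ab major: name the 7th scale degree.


Major scale pattern: W-W-H-W-W-W-H (2-2-1-2-2-2-1 semitones)
Starting from Ab:
  Ab + 2 semitones → Bb
  Bb + 2 semitones → C
  C + 1 semitone → Db
  Db + 2 semitones → Eb
  Eb + 2 semitones → F
  F + 2 semitones → G
  G + 1 semitone → Ab
Scale: Ab Bb C Db Eb F G
Degree 7 = G


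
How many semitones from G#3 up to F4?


Absolute semitone position = octave×12 + chromatic position
G#3: 3×12 + 8 = 44
F4: 4×12 + 5 = 53
Difference = 53 - 44 = 9
= 9 semitones


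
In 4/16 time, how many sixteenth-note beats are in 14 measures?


Let's work it out.
Time signature 4/16: the bottom number 16 means the sixteenth note gets one count
The top number 4 means 4 sixteenth-note beats per measure
Total = 4 × 14 measures
= 56 sixteenth-note beats


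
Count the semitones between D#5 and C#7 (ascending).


Reasoning:
Absolute semitone position = octave×12 + chromatic position
D#5: 5×12 + 3 = 63
C#7: 7×12 + 1 = 85
Difference = 85 - 63 = 22
= 22 semitones


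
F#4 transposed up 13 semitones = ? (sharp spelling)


Step by step:
F#4: chromatic position 6 in octave 4 → absolute = 4×12 + 6 = 54
Transpose up 13: 54 + 13 = 67
67 = 5×12 + 7 → G in octave 5
Result = G5


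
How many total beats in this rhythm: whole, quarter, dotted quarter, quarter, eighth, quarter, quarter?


Reasoning:
Beat values:
  whole = 4 beats
  quarter = 1 beat
  dotted quarter = 1.5 beats
  quarter = 1 beat
  eighth = 0.5 beats
  quarter = 1 beat
  quarter = 1 beat
Sum = 4 + 1 + 1.5 + 1 + 0.5 + 1 + 1
= 10 beats


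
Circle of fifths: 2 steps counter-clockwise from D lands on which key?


Each counter-clockwise step moves down a perfect 5th (= up a perfect 4th)
From D: D → G → C
= C


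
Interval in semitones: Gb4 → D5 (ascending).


Absolute semitone position = octave×12 + chromatic position
Gb4: 4×12 + 6 = 54
D5: 5×12 + 2 = 62
Difference = 62 - 54 = 8
= 8 semitones


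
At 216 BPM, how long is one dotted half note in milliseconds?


Step by step:
One quarter-note beat = 60000 / BPM = 60000 / 216 ms
Dotted half note = 3 × quarter note
Duration = 3 × 60000 / 216 = 180000 / 216
= 833.3 ms


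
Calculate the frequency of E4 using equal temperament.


f = 440 × 2^(n/12) where n = semitones from A4
E4: -5 semitones from A4
f = 440 × 2^(-5/12)
f = 329.63 Hz


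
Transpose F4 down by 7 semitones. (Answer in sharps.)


Working:
F4: chromatic position 5 in octave 4 → absolute = 4×12 + 5 = 53
Transpose down 7: 53 - 7 = 46
46 = 3×12 + 10 → A# in octave 3
Result = A#3


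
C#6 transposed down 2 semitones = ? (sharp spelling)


Working:
C#6: chromatic position 1 in octave 6 → absolute = 6×12 + 1 = 73
Transpose down 2: 73 - 2 = 71
71 = 5×12 + 11 → B in octave 5
Result = B5


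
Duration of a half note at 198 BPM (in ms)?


Solution.
One quarter-note beat = 60000 / BPM = 60000 / 198 ms
Half note = 2 × quarter note
Duration = 2 × 60000 / 198 = 120000 / 198
= 606.1 ms


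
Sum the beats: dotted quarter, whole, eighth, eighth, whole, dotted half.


Beat values:
  dotted quarter = 1.5 beats
  whole = 4 beats
  eighth = 0.5 beats
  eighth = 0.5 beats
  whole = 4 beats
  dotted half = 3 beats
Sum = 1.5 + 4 + 0.5 + 0.5 + 4 + 3
= 13.5 beats


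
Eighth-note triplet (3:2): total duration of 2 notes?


Reasoning:
Triplet: 3 notes occupy the space of 2 eighth notes
Space = 2 × 1/2 = 1 beat
Each triplet note = 1 / 3 = 1/3 beats
2 notes = 2 × 1/3 = 2/3
= 2/3 beats


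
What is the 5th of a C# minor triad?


Minor triad = root + minor 3rd (3 semitones) + perfect 5th (7 semitones)
A triad on C# stacks thirds, so the chord tones use letter names C-E-G
Root: C#
Minor 3rd above C#: E
Perfect 5th above C#: G#
The 5th = G#


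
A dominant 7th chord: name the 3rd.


Let's work it out.
Dominant 7th chord = root + major 3rd + perfect 5th + minor 7th
Seventh chords stack in thirds, so the letter names are A-C-E-G
Root: A
Major 3rd above A: C#
Perfect 5th above A: E
Minor 7th above A: G
The 3rd = C#


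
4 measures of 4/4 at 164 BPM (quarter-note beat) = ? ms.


Step by step:
Quarter-note beat duration = 60000 / 164 ms
Beats per measure (4/4) = 4
One measure = 4 × 60000 / 164 = 240000 / 164 ms
4 measures = 4 × 240000 / 164 = 960000 / 164
= 5853.7 ms


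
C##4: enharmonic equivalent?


Let's work it out.
Enharmonic notes sound the same pitch but are spelled with different letter names
C## and D name the same pitch class
= D4


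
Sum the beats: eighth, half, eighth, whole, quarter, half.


Reasoning:
Beat values:
  eighth = 0.5 beats
  half = 2 beats
  eighth = 0.5 beats
  whole = 4 beats
  quarter = 1 beat
  half = 2 beats
Sum = 0.5 + 2 + 0.5 + 4 + 1 + 2
= 10 beats


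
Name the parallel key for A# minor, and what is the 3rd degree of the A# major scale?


Working:
Parallel keys share the same tonic but differ in mode
A# minor → parallel is A# major
A# major scale: A# B# C## D# E# F## G##
= A# major; 3rd degree = C##


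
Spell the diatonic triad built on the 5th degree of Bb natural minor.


Bb natural minor scale: Bb C Db Eb F Gb Ab
Diatonic triad on degree 5 stacks scale notes 5, 7, 2: F Ab C
F→Ab = 3 semitones; F→C = 7 semitones → minor triad
= F Ab C (minor)


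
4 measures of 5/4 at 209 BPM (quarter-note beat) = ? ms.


Working:
Quarter-note beat duration = 60000 / 209 ms
Beats per measure (5/4) = 5
One measure = 5 × 60000 / 209 = 300000 / 209 ms
4 measures = 4 × 300000 / 209 = 1200000 / 209
= 5741.6 ms


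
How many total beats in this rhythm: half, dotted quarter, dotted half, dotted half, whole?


Let's work it out.
Beat values:
  half = 2 beats
  dotted quarter = 1.5 beats
  dotted half = 3 beats
  dotted half = 3 beats
  whole = 4 beats
Sum = 2 + 1.5 + 3 + 3 + 4
= 13.5 beats


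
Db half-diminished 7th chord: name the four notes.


Let's work it out.
Half-diminished 7th chord = root + minor 3rd + diminished 5th + minor 7th
Seventh chords stack in thirds, so the letter names are D-F-A-C
Root: Db
Minor 3rd above Db: Fb
Diminished 5th above Db: Abb
Minor 7th above Db: Cb
Chord = Db Fb Abb Cb
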